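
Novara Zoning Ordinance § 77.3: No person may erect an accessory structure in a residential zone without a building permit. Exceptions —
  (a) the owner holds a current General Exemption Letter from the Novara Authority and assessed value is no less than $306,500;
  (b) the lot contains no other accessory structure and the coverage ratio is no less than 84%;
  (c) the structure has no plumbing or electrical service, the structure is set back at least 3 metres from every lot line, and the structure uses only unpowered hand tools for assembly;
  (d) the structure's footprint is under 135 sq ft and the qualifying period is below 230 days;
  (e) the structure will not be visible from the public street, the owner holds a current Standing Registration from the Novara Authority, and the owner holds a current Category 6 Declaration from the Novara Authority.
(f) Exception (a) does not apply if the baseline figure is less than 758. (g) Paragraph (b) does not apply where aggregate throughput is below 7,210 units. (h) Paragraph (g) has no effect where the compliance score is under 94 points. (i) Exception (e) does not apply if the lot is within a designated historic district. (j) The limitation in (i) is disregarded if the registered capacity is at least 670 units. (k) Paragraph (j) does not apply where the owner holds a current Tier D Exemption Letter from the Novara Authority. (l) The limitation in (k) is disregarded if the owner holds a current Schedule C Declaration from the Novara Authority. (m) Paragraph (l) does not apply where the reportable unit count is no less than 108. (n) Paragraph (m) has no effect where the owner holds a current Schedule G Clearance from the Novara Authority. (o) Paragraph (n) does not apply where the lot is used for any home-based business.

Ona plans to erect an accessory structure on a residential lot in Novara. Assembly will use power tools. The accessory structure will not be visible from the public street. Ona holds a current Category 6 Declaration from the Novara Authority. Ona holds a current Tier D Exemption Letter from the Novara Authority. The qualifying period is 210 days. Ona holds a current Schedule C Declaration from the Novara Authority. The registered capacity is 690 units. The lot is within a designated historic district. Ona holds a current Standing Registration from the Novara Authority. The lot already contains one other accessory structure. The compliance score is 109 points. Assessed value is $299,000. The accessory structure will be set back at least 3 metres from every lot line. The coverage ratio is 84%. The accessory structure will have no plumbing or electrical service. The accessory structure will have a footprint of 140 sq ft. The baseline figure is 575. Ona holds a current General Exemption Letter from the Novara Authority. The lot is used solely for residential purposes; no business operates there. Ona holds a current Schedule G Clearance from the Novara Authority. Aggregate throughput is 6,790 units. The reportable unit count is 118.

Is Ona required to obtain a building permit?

No — exception (e) applies; Ona does not need a building permit.

Exception (a) fails — assessed value is $299,000, short of $306,500.
Exception (b) requires that the lot contains no other accessory structure; but the lot already has another accessory structure, so (b) is unavailable.
Exception (c) does not apply: assembly uses power tools.
Exception (d) does not apply: the structure's footprint is 140 sq ft, not under 135 sq ft.
Exception (e)'s conditions are all satisfied: the structure will not be visible from the street; a current Standing Registration is held; a current Category 6 Declaration is held. Considering the limiting provisions: (i) would limit (e) — the lot is in a historic district — but (j) sets (i) aside: (j) operates against (i): the registered capacity is 690 units, meeting the 670 units threshold. (k) would limit (j) — a current Tier D Exemption Letter is held — but (l) sets (k) aside: (l) operates against (k): a current Schedule C Declaration is held. (m) is triggered (the reportable unit count is 118, meeting the 108 threshold), but is set aside by (n): (n) operates against (m): a current Schedule G Clearance is held. (o), which would lift (n), does not operate here — the lot is solely residential. (e) remains available.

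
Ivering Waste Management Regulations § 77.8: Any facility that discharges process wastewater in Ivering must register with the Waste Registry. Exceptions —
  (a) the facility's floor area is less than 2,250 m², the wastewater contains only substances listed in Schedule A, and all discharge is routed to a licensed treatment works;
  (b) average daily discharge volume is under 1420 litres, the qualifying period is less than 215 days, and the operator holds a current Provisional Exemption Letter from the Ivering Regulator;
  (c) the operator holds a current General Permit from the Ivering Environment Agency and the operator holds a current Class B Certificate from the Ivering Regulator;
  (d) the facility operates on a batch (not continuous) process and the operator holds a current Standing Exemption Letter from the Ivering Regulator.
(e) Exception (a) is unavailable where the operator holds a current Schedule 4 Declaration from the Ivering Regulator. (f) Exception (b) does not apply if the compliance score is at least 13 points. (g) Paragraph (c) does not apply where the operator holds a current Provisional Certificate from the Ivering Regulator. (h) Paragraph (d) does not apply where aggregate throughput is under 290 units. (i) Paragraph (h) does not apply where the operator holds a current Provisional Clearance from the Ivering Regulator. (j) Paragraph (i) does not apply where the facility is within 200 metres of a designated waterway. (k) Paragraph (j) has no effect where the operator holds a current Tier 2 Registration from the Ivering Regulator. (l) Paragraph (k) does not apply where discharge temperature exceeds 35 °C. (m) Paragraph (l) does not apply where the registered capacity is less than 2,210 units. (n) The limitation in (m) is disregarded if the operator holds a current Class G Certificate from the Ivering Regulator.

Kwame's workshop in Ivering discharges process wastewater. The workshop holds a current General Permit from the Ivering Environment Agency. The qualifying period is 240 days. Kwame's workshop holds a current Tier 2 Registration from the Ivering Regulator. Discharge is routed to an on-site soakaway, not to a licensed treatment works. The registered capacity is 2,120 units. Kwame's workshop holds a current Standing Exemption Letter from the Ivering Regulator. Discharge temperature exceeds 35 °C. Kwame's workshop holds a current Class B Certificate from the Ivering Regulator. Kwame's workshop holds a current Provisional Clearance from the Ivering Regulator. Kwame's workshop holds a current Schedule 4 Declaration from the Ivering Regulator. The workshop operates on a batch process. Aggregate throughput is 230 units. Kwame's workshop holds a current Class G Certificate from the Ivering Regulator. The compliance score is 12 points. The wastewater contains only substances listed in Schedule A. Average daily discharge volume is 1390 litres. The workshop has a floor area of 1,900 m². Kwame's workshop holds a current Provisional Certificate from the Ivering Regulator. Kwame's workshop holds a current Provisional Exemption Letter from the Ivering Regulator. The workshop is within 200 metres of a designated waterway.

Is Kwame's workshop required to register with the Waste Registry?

Exception (a) requires that all discharge is routed to a licensed treatment works; but discharge is not routed to a licensed treatment works, so (a) is unavailable.
Exception (b) requires that the qualifying period is less than 215 days; but the qualifying period is 240 days, not less than 215 days, so (b) is unavailable.
All of (c)'s requirements are met (a current General Permit is held; a current Class B Certificate is held). Turning to paragraph (g): (g) operates against (c): a current Provisional Certificate is held. So (c) is unavailable.
All of (d)'s requirements are met (the facility operates on a batch process; a current Standing Exemption Letter is held). But applying paragraphs (h)–(n): (h) operates — aggregate throughput is 230 units, under the 290 units limit. (i) would limit (h) — a current Provisional Clearance is held — but (j) sets (i) aside: (j) operates against (i): the workshop is within 200 m of a designated waterway. (k) would limit (j) — a current Tier 2 Registration is held — but (l) sets (k) aside: (l) is engaged — discharge temperature exceeds 35 °C. (m) would limit (l) — the registered capacity is 2,120 units, less than the 2,210 units limit — but (n) sets (m) aside: (n) operates against (m): a current Class G Certificate is held. (d) is therefore removed.
No exception is made out. Kwame's workshop falls within the general rule.

Yes — Kwame's workshop must register with the Waste Registry.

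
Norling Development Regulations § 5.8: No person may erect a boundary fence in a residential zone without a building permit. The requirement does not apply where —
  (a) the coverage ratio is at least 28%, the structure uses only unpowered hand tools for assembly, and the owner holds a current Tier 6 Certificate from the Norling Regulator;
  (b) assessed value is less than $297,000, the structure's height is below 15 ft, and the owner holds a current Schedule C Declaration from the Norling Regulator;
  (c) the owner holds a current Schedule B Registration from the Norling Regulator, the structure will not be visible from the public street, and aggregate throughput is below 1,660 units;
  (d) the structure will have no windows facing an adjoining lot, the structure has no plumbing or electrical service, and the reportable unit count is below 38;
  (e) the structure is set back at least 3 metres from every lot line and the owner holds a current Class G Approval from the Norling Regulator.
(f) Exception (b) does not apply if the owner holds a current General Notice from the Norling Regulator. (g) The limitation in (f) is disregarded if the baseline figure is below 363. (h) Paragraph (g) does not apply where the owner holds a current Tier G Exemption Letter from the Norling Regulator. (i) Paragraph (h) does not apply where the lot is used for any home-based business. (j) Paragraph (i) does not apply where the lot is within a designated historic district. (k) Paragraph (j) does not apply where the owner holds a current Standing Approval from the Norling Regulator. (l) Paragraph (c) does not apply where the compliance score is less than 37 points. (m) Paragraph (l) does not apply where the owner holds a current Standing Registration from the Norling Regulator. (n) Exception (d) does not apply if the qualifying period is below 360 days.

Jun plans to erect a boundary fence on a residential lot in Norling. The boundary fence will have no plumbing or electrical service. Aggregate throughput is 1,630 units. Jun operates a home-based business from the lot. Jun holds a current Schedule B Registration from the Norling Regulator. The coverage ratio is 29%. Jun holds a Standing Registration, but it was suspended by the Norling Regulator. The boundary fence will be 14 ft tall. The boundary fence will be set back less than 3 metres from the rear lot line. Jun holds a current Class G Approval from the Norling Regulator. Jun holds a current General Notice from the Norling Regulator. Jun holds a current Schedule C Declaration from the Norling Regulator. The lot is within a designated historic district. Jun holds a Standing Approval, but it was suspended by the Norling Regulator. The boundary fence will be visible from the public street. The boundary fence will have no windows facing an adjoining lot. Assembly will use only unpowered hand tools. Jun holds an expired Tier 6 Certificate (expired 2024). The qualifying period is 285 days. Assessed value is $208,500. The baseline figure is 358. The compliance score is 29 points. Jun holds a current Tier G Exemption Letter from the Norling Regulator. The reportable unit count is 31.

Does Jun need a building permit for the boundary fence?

Yes — Jun must obtain a building permit.

Exception (a) fails — no current Tier 6 Certificate is held.
Exception (b)'s conditions are all satisfied: assessed value is $208,500, less than the $297,000 limit; the structure's height is 14 ft, below the 15 ft limit; a current Schedule C Declaration is held. But: (f) operates against (b): a current General Notice is held. (g) is triggered (the baseline figure is 358, below the 363 limit), but is set aside by (h): (h) is triggered — a current Tier G Exemption Letter is held. (i) operates (a home-based business operates on the lot), but is displaced by (j): (j) operates — the lot is in a historic district. (k) is inapplicable (the Standing Approval is not current), so (j) stands. So (b) is unavailable.
Exception (c) does not apply: the structure will be visible from the street.
Exception (d) is satisfied on its face — no windows face an adjoining lot; there is no plumbing or electrical service; the reportable unit count is 31, below the 38 limit. Turning to paragraph (n): (n) operates against (d): the qualifying period is 285 days, below the 360 days limit. So (d) is unavailable.
Exception (e) does not apply: the rear setback is under 3 m.
No exception is made out. Jun falls within the general rule.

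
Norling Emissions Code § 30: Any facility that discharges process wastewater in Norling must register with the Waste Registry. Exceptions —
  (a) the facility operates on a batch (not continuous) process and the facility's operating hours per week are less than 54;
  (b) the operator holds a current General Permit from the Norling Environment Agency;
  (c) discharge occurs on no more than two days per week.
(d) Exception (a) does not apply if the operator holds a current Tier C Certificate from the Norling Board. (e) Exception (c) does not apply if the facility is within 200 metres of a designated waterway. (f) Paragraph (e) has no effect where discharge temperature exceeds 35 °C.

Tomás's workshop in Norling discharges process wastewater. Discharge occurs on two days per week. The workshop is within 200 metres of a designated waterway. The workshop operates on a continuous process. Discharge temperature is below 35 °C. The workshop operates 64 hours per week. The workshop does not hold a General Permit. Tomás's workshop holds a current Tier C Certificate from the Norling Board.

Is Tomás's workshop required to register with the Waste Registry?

Yes — Tomás's workshop must register with the Waste Registry.

Exception (a) requires that the facility operates on a batch (not continuous) process; but the facility operates on a continuous process, so (a) is unavailable.
Exception (b) fails — no General Permit is held.
All of (c)'s requirements are met (discharge occurs on no more than two days per week). But: (e) operates against (c): the workshop is within 200 m of a designated waterway. (f), which would lift (e), is not engaged — discharge temperature is below 35 °C. So (c) is unavailable.
No exception applies. The general rule governs.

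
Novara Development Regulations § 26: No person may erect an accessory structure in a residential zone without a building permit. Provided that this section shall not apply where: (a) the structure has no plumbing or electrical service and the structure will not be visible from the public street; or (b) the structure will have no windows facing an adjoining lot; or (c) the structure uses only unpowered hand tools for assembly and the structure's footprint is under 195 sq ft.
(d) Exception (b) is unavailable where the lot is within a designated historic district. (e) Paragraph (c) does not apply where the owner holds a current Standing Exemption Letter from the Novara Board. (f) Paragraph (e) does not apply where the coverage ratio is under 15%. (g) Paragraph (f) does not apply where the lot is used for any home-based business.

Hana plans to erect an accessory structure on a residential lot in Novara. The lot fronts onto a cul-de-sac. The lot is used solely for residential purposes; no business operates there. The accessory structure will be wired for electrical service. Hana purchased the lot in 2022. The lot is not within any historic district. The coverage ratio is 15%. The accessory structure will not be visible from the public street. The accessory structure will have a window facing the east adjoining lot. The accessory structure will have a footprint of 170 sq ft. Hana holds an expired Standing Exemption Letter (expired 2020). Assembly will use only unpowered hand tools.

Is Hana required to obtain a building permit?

Exception (a) fails — electrical service is planned.
Exception (b) requires that the structure will have no windows facing an adjoining lot; but a window faces an adjoining lot, so (b) is unavailable.
All of (c)'s requirements are met (assembly uses only hand tools; the structure's footprint is 170 sq ft, under the 195 sq ft limit). Considering the limiting provisions: (e), which would limit (c), is inapplicable: no current Standing Exemption Letter is held. So (c) applies.

No — exception (c) applies; Hana does not need a building permit.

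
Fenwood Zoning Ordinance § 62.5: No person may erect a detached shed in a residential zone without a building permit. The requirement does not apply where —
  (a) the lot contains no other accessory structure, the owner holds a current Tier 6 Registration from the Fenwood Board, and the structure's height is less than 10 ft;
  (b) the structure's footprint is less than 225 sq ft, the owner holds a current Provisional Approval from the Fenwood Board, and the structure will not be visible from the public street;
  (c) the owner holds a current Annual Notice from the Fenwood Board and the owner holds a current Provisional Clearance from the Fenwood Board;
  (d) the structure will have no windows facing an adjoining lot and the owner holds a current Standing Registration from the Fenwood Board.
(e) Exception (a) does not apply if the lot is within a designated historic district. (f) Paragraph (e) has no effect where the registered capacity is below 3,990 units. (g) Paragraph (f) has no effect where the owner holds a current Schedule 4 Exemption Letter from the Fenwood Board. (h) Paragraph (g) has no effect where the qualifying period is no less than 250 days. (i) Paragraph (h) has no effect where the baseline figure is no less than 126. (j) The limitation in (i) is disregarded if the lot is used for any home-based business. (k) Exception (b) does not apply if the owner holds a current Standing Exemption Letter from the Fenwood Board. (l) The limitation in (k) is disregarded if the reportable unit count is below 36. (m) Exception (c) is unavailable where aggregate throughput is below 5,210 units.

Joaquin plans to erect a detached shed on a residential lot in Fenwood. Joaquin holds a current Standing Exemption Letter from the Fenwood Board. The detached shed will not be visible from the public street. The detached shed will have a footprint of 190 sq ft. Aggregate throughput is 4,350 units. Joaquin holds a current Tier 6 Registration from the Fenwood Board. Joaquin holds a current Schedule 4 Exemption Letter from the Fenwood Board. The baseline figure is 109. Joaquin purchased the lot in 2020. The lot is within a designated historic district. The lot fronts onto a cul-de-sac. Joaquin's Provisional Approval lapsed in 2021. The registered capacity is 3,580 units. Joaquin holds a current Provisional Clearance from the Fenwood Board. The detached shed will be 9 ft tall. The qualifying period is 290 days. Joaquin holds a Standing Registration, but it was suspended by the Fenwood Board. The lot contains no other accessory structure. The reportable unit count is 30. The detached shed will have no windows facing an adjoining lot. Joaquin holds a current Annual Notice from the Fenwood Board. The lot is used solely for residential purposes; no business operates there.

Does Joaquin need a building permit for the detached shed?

Exception (a)'s conditions are all satisfied: the lot has no other accessory structure; a current Tier 6 Registration is held; the structure's height is 9 ft, less than the 10 ft limit. As to paragraphs (e)–(j): (e) would limit (a) — the lot is in a historic district — but (f) sets (e) aside: (f) operates against (e): the registered capacity is 3,580 units, below the 3,990 units limit. (g) is engaged (a current Schedule 4 Exemption Letter is held), but is displaced by (h): (h) operates against (g): the qualifying period is 290 days, meeting the 250 days threshold. (i), which would lift (h), is not triggered — the baseline figure is 109, short of 126. Exception (a) stands.
Exception (b) does not apply: there is no Provisional Approval in force.
Exception (c) is satisfied on its face — a current Annual Notice is held; a current Provisional Clearance is held. But: (m) operates against (c): aggregate throughput is 4,350 units, below the 5,210 units limit. So (c) is unavailable.
Exception (d) fails — the Standing Registration is not current.

No — exception (a) applies; Joaquin does not need a building permit.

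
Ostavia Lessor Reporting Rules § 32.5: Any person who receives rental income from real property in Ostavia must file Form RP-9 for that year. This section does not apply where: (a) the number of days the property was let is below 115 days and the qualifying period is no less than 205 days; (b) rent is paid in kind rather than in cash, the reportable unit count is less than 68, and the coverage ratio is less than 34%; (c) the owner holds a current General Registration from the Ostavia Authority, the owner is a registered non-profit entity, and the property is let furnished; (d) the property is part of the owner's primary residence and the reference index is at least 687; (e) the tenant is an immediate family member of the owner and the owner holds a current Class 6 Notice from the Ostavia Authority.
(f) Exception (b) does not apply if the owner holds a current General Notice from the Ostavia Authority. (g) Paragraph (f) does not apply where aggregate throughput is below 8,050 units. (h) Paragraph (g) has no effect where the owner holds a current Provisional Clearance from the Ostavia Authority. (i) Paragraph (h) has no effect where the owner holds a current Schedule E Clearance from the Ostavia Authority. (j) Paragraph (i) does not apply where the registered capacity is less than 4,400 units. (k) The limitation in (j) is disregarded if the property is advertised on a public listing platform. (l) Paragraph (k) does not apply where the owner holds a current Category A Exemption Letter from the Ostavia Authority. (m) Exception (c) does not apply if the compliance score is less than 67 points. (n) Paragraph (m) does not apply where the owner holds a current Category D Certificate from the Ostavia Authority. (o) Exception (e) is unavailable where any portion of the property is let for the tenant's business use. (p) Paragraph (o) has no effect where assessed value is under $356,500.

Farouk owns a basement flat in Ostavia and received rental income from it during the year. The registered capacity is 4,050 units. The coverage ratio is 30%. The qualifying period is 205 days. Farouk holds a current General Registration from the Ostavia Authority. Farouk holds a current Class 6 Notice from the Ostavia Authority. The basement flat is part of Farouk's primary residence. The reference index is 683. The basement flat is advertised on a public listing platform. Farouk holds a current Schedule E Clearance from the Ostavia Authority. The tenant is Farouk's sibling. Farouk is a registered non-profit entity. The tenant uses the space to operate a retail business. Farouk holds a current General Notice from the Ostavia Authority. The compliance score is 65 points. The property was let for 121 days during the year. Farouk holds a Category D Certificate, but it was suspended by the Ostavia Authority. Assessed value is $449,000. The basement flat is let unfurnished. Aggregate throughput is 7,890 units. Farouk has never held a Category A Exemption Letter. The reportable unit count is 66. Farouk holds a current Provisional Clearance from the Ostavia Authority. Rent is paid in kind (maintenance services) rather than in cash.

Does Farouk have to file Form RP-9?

No — exception (b) applies; Farouk is not required to file Form RP-9.

Exception (a) fails — the number of days the property was let is 121 days, not below 115 days.
Exception (b): rent is paid in kind; the reportable unit count is 66, less than the 68 limit; the coverage ratio is 30%, less than the 34% limit — every condition holds. Applying paragraphs (f)–(l): (f) operates (a current General Notice is held), but yields to (g): (g) operates against (f): aggregate throughput is 7,890 units, below the 8,050 units limit. (h) would limit (g) — a current Provisional Clearance is held — but (i) sets (h) aside: (i) operates against (h): a current Schedule E Clearance is held. (j) would limit (i) — the registered capacity is 4,050 units, less than the 4,400 units limit — but (k) sets (j) aside: (k) is triggered — the property is publicly advertised. (l), which would lift (k), is inapplicable — the Category A Exemption Letter is not current. (b) remains available.
Exception (c) fails — the property is let unfurnished.
Exception (d) does not apply: the reference index is 683, short of 687.
Exception (e) is satisfied on its face — the tenant is an immediate family member; a current Class 6 Notice is held. However, paragraphs (o)–(p) must be considered: (o) operates against (e): the space is let for business use. (p), which would lift (o), is inapplicable — assessed value is $449,000, not under $356,500. Exception (e) does not apply.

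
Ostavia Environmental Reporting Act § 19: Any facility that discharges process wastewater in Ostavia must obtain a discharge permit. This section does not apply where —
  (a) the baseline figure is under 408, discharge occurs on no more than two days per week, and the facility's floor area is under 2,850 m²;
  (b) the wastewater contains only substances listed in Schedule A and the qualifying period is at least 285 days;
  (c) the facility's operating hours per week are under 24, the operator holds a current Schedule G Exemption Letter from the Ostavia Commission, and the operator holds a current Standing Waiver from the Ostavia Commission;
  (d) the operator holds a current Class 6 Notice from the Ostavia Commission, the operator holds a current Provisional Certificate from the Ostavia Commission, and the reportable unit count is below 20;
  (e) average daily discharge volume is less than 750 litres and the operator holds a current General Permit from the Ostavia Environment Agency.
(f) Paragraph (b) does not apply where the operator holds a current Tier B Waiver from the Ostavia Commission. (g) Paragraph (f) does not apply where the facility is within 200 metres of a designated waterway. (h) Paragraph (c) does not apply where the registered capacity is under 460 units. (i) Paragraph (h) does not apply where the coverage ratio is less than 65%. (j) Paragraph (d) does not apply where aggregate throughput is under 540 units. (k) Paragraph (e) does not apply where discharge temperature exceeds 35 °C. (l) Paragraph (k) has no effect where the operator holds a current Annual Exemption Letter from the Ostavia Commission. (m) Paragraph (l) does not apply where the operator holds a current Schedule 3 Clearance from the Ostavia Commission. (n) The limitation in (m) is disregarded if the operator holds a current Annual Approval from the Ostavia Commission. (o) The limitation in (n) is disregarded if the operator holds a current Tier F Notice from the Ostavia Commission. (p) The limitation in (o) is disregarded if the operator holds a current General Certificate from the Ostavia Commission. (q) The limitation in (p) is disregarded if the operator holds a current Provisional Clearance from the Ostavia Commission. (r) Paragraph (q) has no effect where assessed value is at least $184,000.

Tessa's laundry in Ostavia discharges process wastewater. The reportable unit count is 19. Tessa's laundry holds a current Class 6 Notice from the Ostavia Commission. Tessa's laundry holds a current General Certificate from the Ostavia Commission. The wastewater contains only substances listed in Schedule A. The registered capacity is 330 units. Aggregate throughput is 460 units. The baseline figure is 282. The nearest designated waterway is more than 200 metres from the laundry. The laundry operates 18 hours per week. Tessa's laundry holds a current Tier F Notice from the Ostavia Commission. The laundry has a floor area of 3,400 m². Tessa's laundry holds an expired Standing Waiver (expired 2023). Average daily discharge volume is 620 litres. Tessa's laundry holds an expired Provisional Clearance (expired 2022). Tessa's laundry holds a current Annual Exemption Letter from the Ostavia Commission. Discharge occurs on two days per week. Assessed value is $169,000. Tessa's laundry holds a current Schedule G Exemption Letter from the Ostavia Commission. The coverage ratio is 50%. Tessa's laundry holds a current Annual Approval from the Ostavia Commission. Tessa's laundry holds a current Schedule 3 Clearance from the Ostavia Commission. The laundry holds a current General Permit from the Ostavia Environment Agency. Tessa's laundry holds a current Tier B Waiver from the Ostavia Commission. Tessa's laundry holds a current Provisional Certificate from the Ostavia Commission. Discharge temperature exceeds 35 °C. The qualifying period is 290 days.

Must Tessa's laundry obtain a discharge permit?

No — exception (e) applies; Tessa's laundry is not required to obtain a discharge permit.

Exception (a) requires that the facility's floor area is under 2,850 m²; but the facility's floor area is 3,400 m², not under 2,850 m², so (a) is unavailable.
Exception (b)'s conditions are all satisfied: the wastewater is Schedule-A-only; the qualifying period is 290 days, meeting the 285 days threshold. But: (f) applies — a current Tier B Waiver is held. (g) does not operate here (the laundry is more than 200 m from any designated waterway), so (f) stands. (b) is therefore removed.
Exception (c) requires that the operator holds a current Standing Waiver from the Ostavia Commission; but there is no Standing Waiver in force, so (c) is unavailable.
Exception (d)'s conditions are all satisfied: a current Class 6 Notice is held; a current Provisional Certificate is held; the reportable unit count is 19, below the 20 limit. Turning to paragraph (j): (j) operates against (d): aggregate throughput is 460 units, under the 540 units limit. So (d) is unavailable.
All of (e)'s requirements are met (average daily discharge volume is 620 litres, less than the 750 litres limit; a current General Permit is held). As to paragraphs (k)–(r): (k) would limit (e) — discharge temperature exceeds 35 °C — but (l) sets (k) aside: (l) operates against (k): a current Annual Exemption Letter is held. (m) operates (a current Schedule 3 Clearance is held), but is displaced by (n): (n) operates against (m): a current Annual Approval is held. (o) operates (a current Tier F Notice is held), but is set aside by (p): (p) is engaged — a current General Certificate is held. (q), which would lift (p), is not triggered — no current Provisional Clearance is held. Exception (e) stands.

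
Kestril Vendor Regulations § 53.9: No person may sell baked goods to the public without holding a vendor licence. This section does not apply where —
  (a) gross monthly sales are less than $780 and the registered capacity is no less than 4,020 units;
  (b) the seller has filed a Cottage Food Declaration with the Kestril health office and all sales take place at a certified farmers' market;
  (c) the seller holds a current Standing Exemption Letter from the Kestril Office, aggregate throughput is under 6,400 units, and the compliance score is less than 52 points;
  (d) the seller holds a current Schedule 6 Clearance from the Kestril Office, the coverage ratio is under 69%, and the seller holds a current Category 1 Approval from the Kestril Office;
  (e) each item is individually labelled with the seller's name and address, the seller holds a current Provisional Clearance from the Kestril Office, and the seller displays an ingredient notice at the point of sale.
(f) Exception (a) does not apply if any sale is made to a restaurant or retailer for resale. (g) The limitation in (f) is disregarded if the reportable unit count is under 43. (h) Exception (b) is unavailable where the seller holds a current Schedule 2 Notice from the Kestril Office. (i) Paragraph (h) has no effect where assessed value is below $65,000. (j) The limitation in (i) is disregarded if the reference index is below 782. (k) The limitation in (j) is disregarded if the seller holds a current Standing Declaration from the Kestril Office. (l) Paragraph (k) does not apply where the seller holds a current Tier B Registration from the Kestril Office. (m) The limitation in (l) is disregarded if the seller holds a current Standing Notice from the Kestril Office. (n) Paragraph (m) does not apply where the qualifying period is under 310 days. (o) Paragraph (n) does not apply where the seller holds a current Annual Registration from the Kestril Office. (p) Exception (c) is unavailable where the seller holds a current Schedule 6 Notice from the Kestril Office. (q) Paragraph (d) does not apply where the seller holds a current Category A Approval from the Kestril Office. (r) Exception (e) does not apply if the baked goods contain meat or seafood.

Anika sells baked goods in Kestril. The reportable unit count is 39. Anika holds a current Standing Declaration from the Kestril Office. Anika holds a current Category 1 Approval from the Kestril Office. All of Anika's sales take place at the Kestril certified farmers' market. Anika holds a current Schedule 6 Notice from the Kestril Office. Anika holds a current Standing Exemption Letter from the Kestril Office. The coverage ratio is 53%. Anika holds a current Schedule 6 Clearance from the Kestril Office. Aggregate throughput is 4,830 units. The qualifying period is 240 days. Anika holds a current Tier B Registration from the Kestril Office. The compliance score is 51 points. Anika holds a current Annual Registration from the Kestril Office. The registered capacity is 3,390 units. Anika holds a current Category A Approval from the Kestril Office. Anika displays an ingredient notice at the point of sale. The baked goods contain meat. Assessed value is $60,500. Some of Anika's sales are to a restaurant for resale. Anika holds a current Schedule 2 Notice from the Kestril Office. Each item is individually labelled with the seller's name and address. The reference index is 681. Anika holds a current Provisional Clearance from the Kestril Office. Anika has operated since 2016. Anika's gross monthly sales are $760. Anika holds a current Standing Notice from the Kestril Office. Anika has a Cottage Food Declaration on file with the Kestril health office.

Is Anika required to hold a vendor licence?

Exception (a) does not apply: the registered capacity is 3,390 units, short of 4,020 units.
Exception (b): a Cottage Food Declaration is on file; all sales are at a certified farmers' market — every condition holds. Considering the limiting provisions: (h) would limit (b) — a current Schedule 2 Notice is held — but (i) sets (h) aside: (i) applies — assessed value is $60,500, below the $65,000 limit. (j) would limit (i) — the reference index is 681, below the 782 limit — but (k) sets (j) aside: (k) operates — a current Standing Declaration is held. (l) is engaged (a current Tier B Registration is held), but is set aside by (m): (m) operates against (l): a current Standing Notice is held. (n) is engaged (the qualifying period is 240 days, under the 310 days limit), but is displaced by (o): (o) is triggered — a current Annual Registration is held. (b) remains available.
All of (c)'s requirements are met (a current Standing Exemption Letter is held; aggregate throughput is 4,830 units, under the 6,400 units limit; the compliance score is 51 points, less than the 52 points limit). But: (p) is triggered — a current Schedule 6 Notice is held. Exception (c) does not apply.
Exception (d) is satisfied on its face — a current Schedule 6 Clearance is held; the coverage ratio is 53%, under the 69% limit; a current Category 1 Approval is held. Turning to paragraph (q): (q) operates against (d): a current Category A Approval is held. (d) is therefore removed.
Exception (e)'s conditions are all satisfied: items are individually labelled; a current Provisional Clearance is held; an ingredient notice is displayed. But: (r) operates against (e): the baked goods contain meat. (e) is therefore removed.

No — exception (b) applies; Anika is not required to hold a vendor licence.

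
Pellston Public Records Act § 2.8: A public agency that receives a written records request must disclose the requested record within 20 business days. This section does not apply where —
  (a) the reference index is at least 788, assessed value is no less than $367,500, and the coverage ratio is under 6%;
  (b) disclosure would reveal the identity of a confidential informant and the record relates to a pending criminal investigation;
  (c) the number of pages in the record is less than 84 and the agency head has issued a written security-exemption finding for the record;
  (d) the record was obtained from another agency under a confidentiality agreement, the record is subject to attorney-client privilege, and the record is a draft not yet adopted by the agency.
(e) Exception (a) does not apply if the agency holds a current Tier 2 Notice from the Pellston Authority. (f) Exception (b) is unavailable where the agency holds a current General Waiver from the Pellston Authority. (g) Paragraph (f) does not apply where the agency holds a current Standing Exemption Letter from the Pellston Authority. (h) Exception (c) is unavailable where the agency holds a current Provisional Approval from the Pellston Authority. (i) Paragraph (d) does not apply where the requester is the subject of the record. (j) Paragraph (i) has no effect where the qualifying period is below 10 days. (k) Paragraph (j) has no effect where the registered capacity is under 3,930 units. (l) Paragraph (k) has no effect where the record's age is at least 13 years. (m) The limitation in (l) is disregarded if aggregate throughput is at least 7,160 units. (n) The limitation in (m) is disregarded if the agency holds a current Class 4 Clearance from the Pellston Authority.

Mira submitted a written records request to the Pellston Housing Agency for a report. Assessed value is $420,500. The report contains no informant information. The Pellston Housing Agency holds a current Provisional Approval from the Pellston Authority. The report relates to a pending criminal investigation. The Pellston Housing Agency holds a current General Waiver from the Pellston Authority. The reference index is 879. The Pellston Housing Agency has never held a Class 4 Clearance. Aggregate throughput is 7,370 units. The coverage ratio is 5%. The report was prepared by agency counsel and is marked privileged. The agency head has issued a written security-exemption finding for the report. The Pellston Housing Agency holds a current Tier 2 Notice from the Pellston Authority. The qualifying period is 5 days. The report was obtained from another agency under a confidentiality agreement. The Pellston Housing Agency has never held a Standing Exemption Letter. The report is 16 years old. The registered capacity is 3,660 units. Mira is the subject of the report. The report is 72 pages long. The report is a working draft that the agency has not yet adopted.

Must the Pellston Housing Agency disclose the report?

Exception (a) is satisfied on its face — the reference index is 879, meeting the 788 threshold; assessed value is $420,500, meeting the $367,500 threshold; the coverage ratio is 5%, under the 6% limit. But: (e) is engaged — a current Tier 2 Notice is held. So (a) is unavailable.
Exception (b) fails — the report contains no informant information.
Exception (c)'s conditions are all satisfied: the number of pages in the record is 72, less than the 84 limit; a written security-exemption finding has been issued. But: (h) is engaged — a current Provisional Approval is held. So (c) is unavailable.
All of (d)'s requirements are met (the report was obtained under a confidentiality agreement; the report is privileged; the report is an unadopted draft). However, paragraphs (i)–(n) must be considered: (i) operates against (d): Mira is the subject of the report. (j) would limit (i) — the qualifying period is 5 days, below the 10 days limit — but (k) sets (j) aside: (k) operates against (j): the registered capacity is 3,660 units, under the 3,930 units limit. (l) would limit (k) — the record's age is 16 years, meeting the 13 years threshold — but (m) sets (l) aside: (m) operates against (l): aggregate throughput is 7,370 units, meeting the 7,160 units threshold. (n) does not operate here (the Class 4 Clearance is not current), so (m) stands. Exception (d) does not apply.
No exception is made out. the Pellston Housing Agency falls within the general rule.

Yes — the Pellston Housing Agency must disclose the report.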